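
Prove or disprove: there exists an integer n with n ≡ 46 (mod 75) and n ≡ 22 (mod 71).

Since 75 and 71 share no common factor, CRT says the pair of congruences has a solution (unique mod 5325).
Any solution of the first congruence is n = 46 + 75t; substituting into the second, 75t ≡ 22 − 46 ≡ 47 (mod 71).
75 ≡ 4 (mod 71), so this reads 4t ≡ 47 (mod 71). Since 4·18 = 72 = 1·71 + 1, the inverse of 4 mod 71 is 18.
Multiplying by 18: t ≡ 18·47 = 846 ≡ 65 (mod 71).
Taking t = 65 gives n = 46 + 75·65 = 4921.
Indeed 4921 ≡ 46 (mod 75) and 4921 ≡ 22 (mod 71).

n = 4921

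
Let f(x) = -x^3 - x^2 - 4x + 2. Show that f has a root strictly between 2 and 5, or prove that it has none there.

f(2) = -18 and f(5) = -168, both negative.
f'(x) = -3x^2 - 2x - 4 has discriminant (-2)² − 4·(-3)·(-4) = -44 < 0, so f' has no real roots and is negative for every real x.
Hence f is strictly decreasing on ℝ, and in particular on [2, 5]. A strictly monotone function with same-sign endpoint values stays negative on the whole interval, so f has no zero in (2, 5).

No such root exists.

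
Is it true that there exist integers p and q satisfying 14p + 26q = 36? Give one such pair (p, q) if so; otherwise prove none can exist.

gcd(14, 26) = 2, and 2 divides 36, so integer solutions exist.
Dividing through by 2 reduces the equation to 7p + 13q = 18.
Euclidean algorithm: 13 = 1·7 + 6, 7 = 1·6 + 1, 6 = 6·1 + 0.
Working back up the chain: 1 = 7 − 1·6 = 7 − (13 − 1·7) = −13 + 2·7. So 7·2 + 13·(-1) = 1.
Multiplying through by 18: p = 2·18 = 36, q = (-1)·18 = -18 is a solution.
Shifting by a multiple of (13, −7) keeps it a solution: p = 36 − 2·13 = 10, q = -18 + 2·7 = -4.
Check: 14·10 + 26·(-4) = 140 − 104 = 36. ✓

p = 10, q = -4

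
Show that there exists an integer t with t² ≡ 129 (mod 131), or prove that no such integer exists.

Take t = 103. Then 103² = 10609 = 80·131 + 129, so 103² ≡ 129 (mod 131).

t = 103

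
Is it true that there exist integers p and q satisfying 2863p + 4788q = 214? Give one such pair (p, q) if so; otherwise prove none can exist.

Both 2863 and 4788 are divisible by gcd(2863, 4788) = 7, hence so is any combination 2863p + 4788q.
But 214 is not a multiple of 7 (it leaves remainder 4).
Hence no integers p, q satisfy the equation.

No such integers exist.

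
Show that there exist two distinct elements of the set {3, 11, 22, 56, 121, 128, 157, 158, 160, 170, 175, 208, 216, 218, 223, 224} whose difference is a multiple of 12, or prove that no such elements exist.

Both 56 and 128 leave remainder 8 on division by 12; their difference 72 = 6·12 is a multiple of 12.

56 and 128 are such a pair.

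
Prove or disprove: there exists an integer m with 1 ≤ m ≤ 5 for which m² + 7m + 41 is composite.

At m = 1: 1² + 7·1 + 41 = 49 = 7·7, which is composite.

m = 1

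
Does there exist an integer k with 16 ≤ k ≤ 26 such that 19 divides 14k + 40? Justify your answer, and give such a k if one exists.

No such integer k in that range exists.

At k = 16, 14·16 + 40 = 264 ≡ 17 (mod 19), and each step in k adds 14, giving residues 17, 12, 7, 2, 16, 11, 6, 1, 15, 10, 5 for k = 16, 17, …, 26.
The residue 0 does not occur, so no k in [16, 26] makes 14k + 40 a multiple of 19.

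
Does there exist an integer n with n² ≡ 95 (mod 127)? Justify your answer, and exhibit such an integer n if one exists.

No, no such integer exists.

Apply Euler's criterion with the prime 127: 95 is a quadratic residue iff 95^63 ≡ 1 (mod 127), and a non-residue iff it is ≡ −1.
Repeated squaring mod 127: 95^2 = 9025 ≡ 8; 95^4 ≡ 8² = 64 ≡ 64; 95^8 ≡ 64² = 4096 ≡ 32; 95^16 ≡ 32² = 1024 ≡ 8; 95^32 ≡ 8² = 64 ≡ 64.
Since 63 = 32 + 16 + 8 + 4 + 2 + 1, 95^63 ≡ 64 · 8 · 32 · 64 · 8 · 95; multiplying out mod 127: 64·8 = 512 ≡ 4, then 4·32 = 128 ≡ 1, then 1·64 = 64 ≡ 64, then 64·8 = 512 ≡ 4, then 4·95 = 380 ≡ 126. Thus 95^63 ≡ 126 ≡ −1 (mod 127).
The value −1 means 95 is a non-residue modulo 127, so n² ≡ 95 (mod 127) is impossible.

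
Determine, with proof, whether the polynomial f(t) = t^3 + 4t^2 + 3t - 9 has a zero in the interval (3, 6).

No.

The endpoint values f(3) = 63 and f(6) = 369 are both positive. Claim: f(t) > 0 for every t in (3, 6).
Substitute t = 3 + u, where 0 < u < 3 on the interval. Expanding, f(3 + u) = u^3 + 13u^2 + 54u + 63.
The nonzero coefficients here are all positive, so for u > 0 every term is positive (or zero), and the constant term 63 is strictly positive.
So f is strictly positive on (3, 6); no root exists in the interval.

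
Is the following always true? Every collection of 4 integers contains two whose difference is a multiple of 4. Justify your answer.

Try 4 consecutive integers, 4, 5, 6, 7. Their remainders mod 4 are 0, 1, 2, 3 — pairwise different, as any 4 ≤ 4 consecutive integers have distinct residues.
The differences between them range over 1, …, 3, none of which is divisible by 4.

No, the set {4, 5, 6, 7} is a counterexample.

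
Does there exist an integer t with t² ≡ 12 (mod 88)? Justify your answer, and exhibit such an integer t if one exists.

Take t = 78. Then 78² = 6084 = 69·88 + 12, so 78² ≡ 12 (mod 88).

t = 78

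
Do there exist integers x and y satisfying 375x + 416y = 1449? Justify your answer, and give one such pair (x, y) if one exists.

375 and 416 are coprime, so 375x + 416y ranges over all of ℤ.
Euclidean algorithm: 416 = 1·375 + 41, 375 = 9·41 + 6, 41 = 6·6 + 5, 6 = 1·5 + 1, 5 = 5·1 + 0.
Unwinding: 1 = 6 − 1·5 = 6 − (41 − 6·6) = −41 + 7·6 = −41 + 7·(375 − 9·41) = 7·375 − 64·41 = 7·375 − 64·(416 − 1·375) = −64·416 + 71·375, i.e. 375·71 + 416·(-64) = 1.
Scaling by 1449 gives the particular solution (x, y) = (102879, -92736).
Subtracting 247·416 from x and adding 247·375 to y gives the tidier solution (127, -111).
Indeed 375·127 + 416·(-111) = 47625 − 46176 = 1449.

x = 127, y = -111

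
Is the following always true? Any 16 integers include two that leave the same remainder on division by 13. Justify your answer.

Each integer lies in one of the 13 residue classes modulo 13.
With 16 integers and only 13 classes, the pigeonhole principle forces two of them, say a and b, into the same class.
That is, a and b leave the same remainder on division by 13, as claimed.

Yes.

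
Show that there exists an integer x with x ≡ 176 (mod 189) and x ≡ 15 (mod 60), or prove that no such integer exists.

No, no such integer exists.

gcd(189, 60) = 3. If x ≡ 176 (mod 189) and x ≡ 15 (mod 60), then x ≡ 176 (mod 3) and x ≡ 15 (mod 3).
These are incompatible: 176 − 15 = 161 is not divisible by 3.
Therefore no such x exists.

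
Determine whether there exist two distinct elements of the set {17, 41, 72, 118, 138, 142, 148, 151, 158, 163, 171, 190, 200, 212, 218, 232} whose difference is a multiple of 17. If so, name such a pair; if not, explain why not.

Reduce each element modulo 17: 17↦0, 41↦7, 72↦4, 118↦16, 138↦2, 142↦6, 148↦12, 151↦15, 158↦5, 163↦10, 171↦1, 190↦3, 200↦13, 212↦8, 218↦14, 232↦11.
No residue repeats among the 16 elements, so no pair has difference ≡ 0 (mod 17).

No such pair exists.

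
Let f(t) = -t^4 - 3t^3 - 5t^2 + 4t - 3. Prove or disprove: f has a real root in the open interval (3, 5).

f has no root in that interval.

f(3) = -198 and f(5) = -1108, both negative, so a sign-change argument is unavailable; we show f keeps this sign on the whole interval.
Shift to the endpoint 3: with t = 3 + u (0 < u < 2), one computes f(3 + u) = -u^4 - 15u^3 - 86u^2 - 215u - 198.
The nonzero coefficients here are all negative, so for u > 0 every term is negative (or zero), and the constant term -198 is strictly negative.
Therefore f(t) < 0 throughout (3, 5), and f has no zero there.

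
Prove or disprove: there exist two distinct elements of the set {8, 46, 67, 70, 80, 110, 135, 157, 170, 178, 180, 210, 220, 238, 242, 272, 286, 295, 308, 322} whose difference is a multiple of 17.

Reduce each element mod 17: 8↦8, 46↦12, 67↦16, 70↦2, 80↦12, 110↦8, 135↦16, 157↦4, 170↦0, 178↦8, 180↦10, 210↦6, 220↦16, 238↦0, 242↦4, 272↦0, 286↦14, 295↦6, 308↦2, 322↦16. The residue 8 repeats (at 8 and 110), and 110 − 8 = 102 = 6·17.

Yes: 8 and 110.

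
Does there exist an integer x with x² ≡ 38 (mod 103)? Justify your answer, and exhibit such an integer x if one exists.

x = 55 works: 55² = 3025, and 3025 − 38 = 2987 = 29·103.

x = 55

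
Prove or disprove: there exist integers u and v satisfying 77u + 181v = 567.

Since gcd(77, 181) = 1, every integer is an integer combination of 77 and 181.
Dividing repeatedly: 181 = 2·77 + 27, 77 = 2·27 + 23, 27 = 1·23 + 4, 23 = 5·4 + 3, 4 = 1·3 + 1, 3 = 3·1 + 0.
Back-substituting, 1 = 4 − 1·3 = 4 − (23 − 5·4) = −23 + 6·4 = −23 + 6·(27 − 1·23) = 6·27 − 7·23 = 6·27 − 7·(77 − 2·27) = −7·77 + 20·27 = −7·77 + 20·(181 − 2·77) = 20·181 − 47·77; that is, 77·(-47) + 181·20 = 1.
Times 567: 77·(-26649) + 181·11340 = 567, so (-26649, 11340) solves it.
Adding 148·181 to u and subtracting 148·77 from v gives the tidier solution (139, -56).
Indeed 77·139 + 181·(-56) = 10703 − 10136 = 567.

u = 139, v = -56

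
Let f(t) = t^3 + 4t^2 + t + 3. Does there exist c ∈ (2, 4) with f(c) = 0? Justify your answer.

f(2) = 29 and f(4) = 135, both positive, so a sign-change argument is unavailable; we show f keeps this sign on the whole interval.
Shift to the endpoint 2: with t = 2 + u (0 < u < 2), one computes f(2 + u) = u^3 + 10u^2 + 29u + 29.
The nonzero coefficients here are all positive, so for u > 0 every term is positive (or zero), and the constant term 29 is strictly positive.
Therefore f(t) > 0 throughout (2, 4), and f has no zero there.

No.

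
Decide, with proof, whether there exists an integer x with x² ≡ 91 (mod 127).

No, no such integer exists.

Apply Euler's criterion with the prime 127: 91 is a quadratic residue iff 91^63 ≡ 1 (mod 127), and a non-residue iff it is ≡ −1.
Squaring successively (mod 127): 91^2 = 8281 ≡ 26; 91^4 ≡ 26² = 676 ≡ 41; 91^8 ≡ 41² = 1681 ≡ 30; 91^16 ≡ 30² = 900 ≡ 11; 91^32 ≡ 11² = 121 ≡ 121.
Since 63 = 32 + 16 + 8 + 4 + 2 + 1, 91^63 ≡ 121 · 11 · 30 · 41 · 26 · 91; multiplying out mod 127: 121·11 = 1331 ≡ 61, then 61·30 = 1830 ≡ 52, then 52·41 = 2132 ≡ 100, then 100·26 = 2600 ≡ 60, then 60·91 = 5460 ≡ 126. Thus 91^63 ≡ 126 ≡ −1 (mod 127).
The value −1 means 91 is a non-residue modulo 127, so x² ≡ 91 (mod 127) is impossible.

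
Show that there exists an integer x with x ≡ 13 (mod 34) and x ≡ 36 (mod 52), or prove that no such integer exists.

No such integer exists.

Both moduli are multiples of 2 = gcd(34, 52), so any solution would satisfy x ≡ 13 and x ≡ 36 modulo 2 simultaneously.
But 13 mod 2 = 1 while 36 mod 2 = 0, a contradiction.
Therefore no such x exists.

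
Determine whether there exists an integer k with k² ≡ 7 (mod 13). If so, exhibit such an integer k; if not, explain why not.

Computing k² mod 13 for k = 0, 1, …, 6 (enough, by the symmetry k ↦ 13 − k) gives 0, 1, 4, 9, 3, 12, 10.
So the quadratic residues mod 13 are {0, 1, 3, 4, 9, 10, 12}, and 7 is not among them.
Hence no integer k has k² ≡ 7 (mod 13).

No such integer exists.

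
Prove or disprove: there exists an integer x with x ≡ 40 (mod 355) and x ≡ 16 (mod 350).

There is no such integer.

Both moduli are multiples of 5 = gcd(355, 350), so any solution would satisfy x ≡ 40 and x ≡ 16 modulo 5 simultaneously.
However 40 ≡ 0 and 16 ≡ 1 (mod 5), and 0 ≠ 1.
Hence the system has no solution.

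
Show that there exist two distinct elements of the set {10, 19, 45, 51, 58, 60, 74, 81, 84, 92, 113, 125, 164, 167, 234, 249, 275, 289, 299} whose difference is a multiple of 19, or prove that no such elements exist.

Two integers differ by a multiple of 19 exactly when they have the same residue mod 19. The residues are 10↦10, 19↦0, 45↦7, 51↦13, 58↦1, 60↦3, 74↦17, 81↦5, 84↦8, 92↦16, 113↦18, 125↦11, 164↦12, 167↦15, 234↦6, 249↦2, 275↦9, 289↦4, 299↦14.
All 19 residues are distinct, so no two elements differ by a multiple of 19.

No, no such pair exists.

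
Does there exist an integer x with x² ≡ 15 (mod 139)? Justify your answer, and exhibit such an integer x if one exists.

There is no such integer.

Apply Euler's criterion with the prime 139: 15 is a quadratic residue iff 15^69 ≡ 1 (mod 139), and a non-residue iff it is ≡ −1.
Squaring successively (mod 139): 15^2 = 225 ≡ 86; 15^4 ≡ 86² = 7396 ≡ 29; 15^8 ≡ 29² = 841 ≡ 7; 15^16 ≡ 7² = 49 ≡ 49; 15^32 ≡ 49² = 2401 ≡ 38; 15^64 ≡ 38² = 1444 ≡ 54.
Since 69 = 64 + 4 + 1, 15^69 ≡ 54 · 29 · 15; multiplying out mod 139: 54·29 = 1566 ≡ 37, then 37·15 = 555 ≡ 138. Thus 15^69 ≡ 138 ≡ −1 (mod 139).
By Euler's criterion 15 is a quadratic non-residue mod 139: no x satisfies x² ≡ 15 (mod 139).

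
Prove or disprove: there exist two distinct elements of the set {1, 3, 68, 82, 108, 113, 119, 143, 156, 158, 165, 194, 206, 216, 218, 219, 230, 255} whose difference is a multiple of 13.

3 and 68 are such a pair.

3 mod 13 = 3 and 68 mod 13 = 3, so 68 − 3 = 65 = 5·13.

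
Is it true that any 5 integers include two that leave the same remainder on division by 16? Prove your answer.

No, the set {48, 49, 50, 51, 52} is a counterexample.

Try 5 consecutive integers, 48, 49, …, 52. Their remainders mod 16 are 0, 1, 2, 3, 4 — pairwise different, as any 5 ≤ 16 consecutive integers have distinct residues.
So no two of them leave the same remainder on division by 16; the claim fails for this set.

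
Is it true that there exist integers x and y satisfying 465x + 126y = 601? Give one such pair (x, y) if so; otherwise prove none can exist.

gcd(465, 126) = 3, so every integer of the form 465x + 126y is a multiple of 3.
But 601 is not a multiple of 3 (it leaves remainder 1).
So the equation is unsolvable over ℤ.

There are no such integers.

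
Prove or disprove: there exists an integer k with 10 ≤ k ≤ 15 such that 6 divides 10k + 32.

k = 10

Try k = 10: 10·10 + 32 = 132 = 22·6, which is divisible by 6.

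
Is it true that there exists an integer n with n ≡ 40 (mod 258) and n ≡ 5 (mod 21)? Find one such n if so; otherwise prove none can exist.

Reduce both congruences modulo 3, which divides 258 and 21: they say n ≡ 40 (mod 3) and n ≡ 5 (mod 3).
But 40 mod 3 = 1 while 5 mod 3 = 2, a contradiction.
So no integer satisfies both congruences.

There is no such integer.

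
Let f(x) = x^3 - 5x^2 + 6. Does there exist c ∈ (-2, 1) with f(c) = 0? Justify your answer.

Yes, f has a root in the interval.

f(-2) = -22 and f(1) = 2, which have opposite signs.
f is continuous everywhere (it is a polynomial), in particular on [-2, 1].
By the Intermediate Value Theorem f must vanish at some point of (-2, 1).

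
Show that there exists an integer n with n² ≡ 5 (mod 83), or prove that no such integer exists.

No such integer exists.

83 is prime, so by Euler's criterion 5 is a square mod 83 iff 5^((83−1)/2) = 5^41 ≡ 1 (mod 83).
Repeated squaring mod 83: 5^2 = 25 ≡ 25; 5^4 ≡ 25² = 625 ≡ 44; 5^8 ≡ 44² = 1936 ≡ 27; 5^16 ≡ 27² = 729 ≡ 65; 5^32 ≡ 65² = 4225 ≡ 75.
Since 41 = 32 + 8 + 1, 5^41 ≡ 75 · 27 · 5; multiplying out mod 83: 75·27 = 2025 ≡ 33, then 33·5 = 165 ≡ 82. Thus 5^41 ≡ 82 ≡ −1 (mod 83).
The value −1 means 5 is a non-residue modulo 83, so n² ≡ 5 (mod 83) is impossible.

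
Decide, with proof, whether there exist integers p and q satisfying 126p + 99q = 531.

p = 5, q = -1

gcd(126, 99) = 9, and 9 divides 531, so integer solutions exist.
Dividing through by 9 reduces the equation to 14p + 11q = 59.
Dividing repeatedly: 14 = 1·11 + 3, 11 = 3·3 + 2, 3 = 1·2 + 1, 2 = 2·1 + 0.
Back-substituting, 1 = 3 − 1·2 = 3 − (11 − 3·3) = −11 + 4·3 = −11 + 4·(14 − 1·11) = 4·14 − 5·11; that is, 14·4 + 11·(-5) = 1.
Scaling by 59 gives the particular solution (p, q) = (236, -295).
Shifting by a multiple of (11, −14) keeps it a solution: p = 236 − 21·11 = 5, q = -295 + 21·14 = -1.
Indeed 126·5 + 99·(-1) = 630 − 99 = 531.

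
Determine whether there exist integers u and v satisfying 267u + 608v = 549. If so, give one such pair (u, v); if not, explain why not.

Since gcd(267, 608) = 1, every integer is an integer combination of 267 and 608.
Euclidean algorithm: 608 = 2·267 + 74, 267 = 3·74 + 45, 74 = 1·45 + 29, 45 = 1·29 + 16, 29 = 1·16 + 13, 16 = 1·13 + 3, 13 = 4·3 + 1, 3 = 3·1 + 0.
Unwinding: 1 = 13 − 4·3 = 13 − 4·(16 − 1·13) = −4·16 + 5·13 = −4·16 + 5·(29 − 1·16) = 5·29 − 9·16 = 5·29 − 9·(45 − 1·29) = −9·45 + 14·29 = −9·45 + 14·(74 − 1·45) = 14·74 − 23·45 = 14·74 − 23·(267 − 3·74) = −23·267 + 83·74 = −23·267 + 83·(608 − 2·267) = 83·608 − 189·267, i.e. 267·(-189) + 608·83 = 1.
Multiplying through by 549: u = (-189)·549 = -103761, v = 83·549 = 45567 is a solution.
Shifting by a multiple of (608, −267) keeps it a solution: u = -103761 + 171·608 = 207, v = 45567 − 171·267 = -90.
Check: 267·207 + 608·(-90) = 55269 − 54720 = 549. ✓

u = 207, v = -90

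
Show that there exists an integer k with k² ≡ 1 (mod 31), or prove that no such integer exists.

Take k = 1. Then 1² = 1, and since 0 ≤ 1 < 31 this is already reduced: 1² ≡ 1 (mod 31).

k = 1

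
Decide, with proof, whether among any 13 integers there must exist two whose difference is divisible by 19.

Take the 13 consecutive integers 67, 68, …, 79: their residues mod 19 are all distinct because 13 ≤ 19.
Any two of them differ by at most 12 < 19 and by at least 1, so no difference is a multiple of 19.

No; for instance {67, 68, 69, 70, 71, 72, 73, 74, 75, 76, 77, 78, 79} is a counterexample.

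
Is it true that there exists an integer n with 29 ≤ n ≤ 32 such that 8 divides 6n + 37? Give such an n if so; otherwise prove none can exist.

At n = 29, 6·29 + 37 = 211 ≡ 3 (mod 8), and each step in n adds 6, giving residues 3, 1, 7, 5 for n = 29, 30, 31, 32.
The residue 0 does not occur, so no n in [29, 32] makes 6n + 37 a multiple of 8.

There is no such integer n in that range.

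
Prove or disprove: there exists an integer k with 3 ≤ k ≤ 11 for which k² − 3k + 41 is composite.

k = 8

At k = 8: 8² − 3·8 + 41 = 81 = 3·27, which is composite.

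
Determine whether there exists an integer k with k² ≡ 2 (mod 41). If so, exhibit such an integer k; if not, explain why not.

k = 24

Take k = 24. Then 24² = 576 = 14·41 + 2, so 24² ≡ 2 (mod 41).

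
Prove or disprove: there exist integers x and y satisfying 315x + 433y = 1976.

Since gcd(315, 433) = 1, every integer is an integer combination of 315 and 433.
Run the Euclidean algorithm on 433 and 315: 433 = 1·315 + 118, 315 = 2·118 + 79, 118 = 1·79 + 39, 79 = 2·39 + 1, 39 = 39·1 + 0.
Unwinding: 1 = 79 − 2·39 = 79 − 2·(118 − 1·79) = −2·118 + 3·79 = −2·118 + 3·(315 − 2·118) = 3·315 − 8·118 = 3·315 − 8·(433 − 1·315) = −8·433 + 11·315, i.e. 315·11 + 433·(-8) = 1.
Times 1976: 315·21736 + 433·(-15808) = 1976, so (21736, -15808) solves it.
Subtracting 50·433 from x and adding 50·315 to y gives the tidier solution (86, -58).
Indeed 315·86 + 433·(-58) = 27090 − 25114 = 1976.

x = 86, y = -58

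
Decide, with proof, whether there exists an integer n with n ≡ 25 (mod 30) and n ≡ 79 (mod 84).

n = 415

gcd(30, 84) = 6. A simultaneous solution exists iff 25 ≡ 79 (mod 6); here 25 mod 6 = 1 = 79 mod 6, so it does.
Put n = 25 + 30t, so we need 30t ≡ 54 (mod 84), equivalently (divide by 6) 5t ≡ 9 (mod 14).
Since 5·3 = 15 = 1·14 + 1, the inverse of 5 mod 14 is 3.
Multiplying by 3: t ≡ 3·9 = 27 ≡ 13 (mod 14).
Then n = 25 + 30·13 = 415.
Verify: 415 = 13·30 + 25 and 415 = 4·84 + 79. ✓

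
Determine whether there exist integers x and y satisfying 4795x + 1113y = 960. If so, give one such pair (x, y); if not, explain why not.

Both 4795 and 1113 are divisible by gcd(4795, 1113) = 7, hence so is any combination 4795x + 1113y.
But 960 is not a multiple of 7 (it leaves remainder 1).
Hence no integers x, y satisfy the equation.

No such integers exist.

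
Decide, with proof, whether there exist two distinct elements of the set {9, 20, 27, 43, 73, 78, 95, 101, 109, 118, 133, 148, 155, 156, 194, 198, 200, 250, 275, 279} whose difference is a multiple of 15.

Both 9 and 279 leave remainder 9 on division by 15; their difference 270 = 18·15 is a multiple of 15.

Yes: 9 and 279.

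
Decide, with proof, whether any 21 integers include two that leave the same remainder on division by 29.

Consider the 21 integers 49, 50, …, 69. They lie in distinct residue classes modulo 29, since 21 ≤ 29.
So no two of them leave the same remainder on division by 29; the claim fails for this set.

No; for instance {49, 50, 51, 52, 53, 54, 55, 56, 57, 58, 59, 60, 61, 62, 63, 64, 65, 66, 67, 68, 69} is a counterexample.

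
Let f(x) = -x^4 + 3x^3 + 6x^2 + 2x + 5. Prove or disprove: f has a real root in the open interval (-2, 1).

f(-2) = -15 and f(1) = 15, which have opposite signs.
As a polynomial, f is continuous on every closed interval.
By the Intermediate Value Theorem f must vanish at some point of (-2, 1).

Such a root exists.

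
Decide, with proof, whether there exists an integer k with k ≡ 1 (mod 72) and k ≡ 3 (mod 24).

Reduce both congruences modulo 24, which divides 72 and 24: they say k ≡ 1 (mod 24) and k ≡ 3 (mod 24).
However 1 ≡ 1 and 3 ≡ 3 (mod 24), and 1 ≠ 3.
Therefore no such k exists.

There is no such integer.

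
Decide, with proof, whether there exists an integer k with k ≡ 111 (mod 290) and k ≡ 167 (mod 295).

Reduce both congruences modulo 5, which divides 290 and 295: they say k ≡ 111 (mod 5) and k ≡ 167 (mod 5).
These are incompatible: 111 − 167 = -56 is not divisible by 5.
So no integer satisfies both congruences.

No, no such integer exists.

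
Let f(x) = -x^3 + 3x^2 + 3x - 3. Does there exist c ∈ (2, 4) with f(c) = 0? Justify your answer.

f(2) = 7 and f(4) = -7, which have opposite signs.
f is continuous everywhere (it is a polynomial), in particular on [2, 4].
By the Intermediate Value Theorem, f takes the value 0 somewhere in the open interval.

Yes, such a c exists.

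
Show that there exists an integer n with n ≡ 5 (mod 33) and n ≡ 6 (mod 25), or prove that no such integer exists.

gcd(33, 25) = 1, so the Chinese Remainder Theorem guarantees exactly one residue class mod 825 satisfying both.
Any solution of the first congruence is n = 5 + 33t; substituting into the second, 33t ≡ 6 − 5 ≡ 1 (mod 25).
33 ≡ 8 (mod 25), so this reads 8t ≡ 1 (mod 25). Note 8·22 = 176 ≡ 1 (mod 25) (as 176 − 1 = 7·25), so 8⁻¹ ≡ 22.
Therefore t ≡ 22·1 = 22 (mod 25).
Taking t = 22 gives n = 5 + 33·22 = 731.
Check: 731 mod 33 = 5, 731 mod 25 = 6. ✓

n = 731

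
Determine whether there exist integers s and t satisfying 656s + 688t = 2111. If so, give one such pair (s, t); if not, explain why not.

Both 656 and 688 are divisible by gcd(656, 688) = 16, hence so is any combination 656s + 688t.
However 2111 leaves remainder 15 on division by 16.
So the equation is unsolvable over ℤ.

There are no such integers.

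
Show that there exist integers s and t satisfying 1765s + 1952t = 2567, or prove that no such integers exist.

s = 1051, t = -949

Since gcd(1765, 1952) = 1, every integer is an integer combination of 1765 and 1952.
Dividing repeatedly: 1952 = 1·1765 + 187, 1765 = 9·187 + 82, 187 = 2·82 + 23, 82 = 3·23 + 13, 23 = 1·13 + 10, 13 = 1·10 + 3, 10 = 3·3 + 1, 3 = 3·1 + 0.
Unwinding: 1 = 10 − 3·3 = 10 − 3·(13 − 1·10) = −3·13 + 4·10 = −3·13 + 4·(23 − 1·13) = 4·23 − 7·13 = 4·23 − 7·(82 − 3·23) = −7·82 + 25·23 = −7·82 + 25·(187 − 2·82) = 25·187 − 57·82 = 25·187 − 57·(1765 − 9·187) = −57·1765 + 538·187 = −57·1765 + 538·(1952 − 1·1765) = 538·1952 − 595·1765, i.e. 1765·(-595) + 1952·538 = 1.
Multiplying through by 2567: s = (-595)·2567 = -1527365, t = 538·2567 = 1381046 is a solution.
The general solution is s = -1527365 + 1952k, t = 1381046 − 1765k; taking k = 783 gives the smaller pair s = 1051, t = -949.
Check: 1765·1051 + 1952·(-949) = 1855015 − 1852448 = 2567. ✓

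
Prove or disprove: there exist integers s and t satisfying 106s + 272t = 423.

Both 106 and 272 are divisible by gcd(106, 272) = 2, hence so is any combination 106s + 272t.
However 423 leaves remainder 1 on division by 2.
Hence no integers s, t satisfy the equation.

No, no such integers exist.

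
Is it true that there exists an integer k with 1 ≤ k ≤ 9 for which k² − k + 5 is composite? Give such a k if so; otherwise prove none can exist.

k = 9

At k = 9: 9² − 9 + 5 = 77 = 7·11, which is composite.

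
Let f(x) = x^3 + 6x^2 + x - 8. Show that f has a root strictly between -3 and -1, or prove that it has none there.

Such a root exists.

f(-3) = 16 and f(-1) = -4, which have opposite signs.
f is continuous everywhere (it is a polynomial), in particular on [-3, -1].
By the Intermediate Value Theorem f must vanish at some point of (-3, -1).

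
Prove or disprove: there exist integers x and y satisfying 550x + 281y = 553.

x = 71, y = -137

Since gcd(550, 281) = 1, every integer is an integer combination of 550 and 281.
Dividing repeatedly: 550 = 1·281 + 269, 281 = 1·269 + 12, 269 = 22·12 + 5, 12 = 2·5 + 2, 5 = 2·2 + 1, 2 = 2·1 + 0.
Back-substituting, 1 = 5 − 2·2 = 5 − 2·(12 − 2·5) = −2·12 + 5·5 = −2·12 + 5·(269 − 22·12) = 5·269 − 112·12 = 5·269 − 112·(281 − 1·269) = −112·281 + 117·269 = −112·281 + 117·(550 − 1·281) = 117·550 − 229·281; that is, 550·117 + 281·(-229) = 1.
Times 553: 550·64701 + 281·(-126637) = 553, so (64701, -126637) solves it.
Subtracting 230·281 from x and adding 230·550 to y gives the tidier solution (71, -137).
Check: 550·71 + 281·(-137) = 39050 − 38497 = 553. ✓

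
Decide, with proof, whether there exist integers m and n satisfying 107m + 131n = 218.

107 and 131 are coprime, so 107m + 131n ranges over all of ℤ.
Euclidean algorithm: 131 = 1·107 + 24, 107 = 4·24 + 11, 24 = 2·11 + 2, 11 = 5·2 + 1, 2 = 2·1 + 0.
Unwinding: 1 = 11 − 5·2 = 11 − 5·(24 − 2·11) = −5·24 + 11·11 = −5·24 + 11·(107 − 4·24) = 11·107 − 49·24 = 11·107 − 49·(131 − 1·107) = −49·131 + 60·107, i.e. 107·60 + 131·(-49) = 1.
Scaling by 218 gives the particular solution (m, n) = (13080, -10682).
Shifting by a multiple of (131, −107) keeps it a solution: m = 13080 − 99·131 = 111, n = -10682 + 99·107 = -89.
Indeed 107·111 + 131·(-89) = 11877 − 11659 = 218.

m = 111, n = -89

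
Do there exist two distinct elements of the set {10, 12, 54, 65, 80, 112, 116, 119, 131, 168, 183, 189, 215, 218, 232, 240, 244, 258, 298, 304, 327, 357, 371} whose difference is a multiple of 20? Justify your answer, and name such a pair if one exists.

12 mod 20 = 12 and 112 mod 20 = 12, so 112 − 12 = 100 = 5·20.

Yes: 12 and 112.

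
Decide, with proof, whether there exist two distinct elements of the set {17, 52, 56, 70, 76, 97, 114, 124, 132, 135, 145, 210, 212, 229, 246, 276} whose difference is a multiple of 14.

Yes: 52 and 276.

Both 52 and 276 leave remainder 10 on division by 14; their difference 224 = 16·14 is a multiple of 14.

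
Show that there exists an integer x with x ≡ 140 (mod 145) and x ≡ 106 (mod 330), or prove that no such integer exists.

gcd(145, 330) = 5. If x ≡ 140 (mod 145) and x ≡ 106 (mod 330), then x ≡ 140 (mod 5) and x ≡ 106 (mod 5).
But 140 mod 5 = 0 while 106 mod 5 = 1, a contradiction.
Hence the system has no solution.

No such integer exists.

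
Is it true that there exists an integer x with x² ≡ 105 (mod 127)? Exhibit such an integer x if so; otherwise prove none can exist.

No, no such integer exists.

127 is prime, so by Euler's criterion 105 is a square mod 127 iff 105^((127−1)/2) = 105^63 ≡ 1 (mod 127).
Squaring successively (mod 127): 105^2 = 11025 ≡ 103; 105^4 ≡ 103² = 10609 ≡ 68; 105^8 ≡ 68² = 4624 ≡ 52; 105^16 ≡ 52² = 2704 ≡ 37; 105^32 ≡ 37² = 1369 ≡ 99.
Since 63 = 32 + 16 + 8 + 4 + 2 + 1, 105^63 ≡ 99 · 37 · 52 · 68 · 103 · 105; multiplying out mod 127: 99·37 = 3663 ≡ 107, then 107·52 = 5564 ≡ 103, then 103·68 = 7004 ≡ 19, then 19·103 = 1957 ≡ 52, then 52·105 = 5460 ≡ 126. Thus 105^63 ≡ 126 ≡ −1 (mod 127).
By Euler's criterion 105 is a quadratic non-residue mod 127: no x satisfies x² ≡ 105 (mod 127).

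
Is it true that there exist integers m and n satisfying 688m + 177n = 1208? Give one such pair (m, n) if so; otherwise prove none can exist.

m = 152, n = -584

Since gcd(688, 177) = 1, every integer is an integer combination of 688 and 177.
Dividing repeatedly: 688 = 3·177 + 157, 177 = 1·157 + 20, 157 = 7·20 + 17, 20 = 1·17 + 3, 17 = 5·3 + 2, 3 = 1·2 + 1, 2 = 2·1 + 0.
Back-substituting, 1 = 3 − 1·2 = 3 − (17 − 5·3) = −17 + 6·3 = −17 + 6·(20 − 1·17) = 6·20 − 7·17 = 6·20 − 7·(157 − 7·20) = −7·157 + 55·20 = −7·157 + 55·(177 − 1·157) = 55·177 − 62·157 = 55·177 − 62·(688 − 3·177) = −62·688 + 241·177; that is, 688·(-62) + 177·241 = 1.
Scaling by 1208 gives the particular solution (m, n) = (-74896, 291128).
Shifting by a multiple of (177, −688) keeps it a solution: m = -74896 + 424·177 = 152, n = 291128 − 424·688 = -584.
Indeed 688·152 + 177·(-584) = 104576 − 103368 = 1208.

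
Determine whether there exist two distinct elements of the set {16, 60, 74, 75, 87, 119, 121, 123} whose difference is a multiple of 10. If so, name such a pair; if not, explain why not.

Two integers differ by a multiple of 10 exactly when they have the same residue mod 10. The residues are 16↦6, 60↦0, 74↦4, 75↦5, 87↦7, 119↦9, 121↦1, 123↦3.
All 8 residues are distinct, so no two elements differ by a multiple of 10.

No, no such pair exists.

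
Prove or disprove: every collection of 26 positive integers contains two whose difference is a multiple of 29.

Try 26 consecutive integers, 87, 88, …, 112. Their remainders mod 29 are 0, 1, 2, 3, 4, 5, 6, 7, 8, 9, 10, 11, 12, 13, 14, 15, 16, 17, 18, 19, 20, 21, 22, 23, 24, 25 — pairwise different, as any 26 ≤ 29 consecutive integers have distinct residues.
No two share a residue, so no pair has difference divisible by 29; the claim fails for this set.

No, the set {87, 88, 89, 90, 91, 92, 93, 94, 95, 96, 97, 98, 99, 100, 101, 102, 103, 104, 105, 106, 107, 108, 109, 110, 111, 112} is a counterexample.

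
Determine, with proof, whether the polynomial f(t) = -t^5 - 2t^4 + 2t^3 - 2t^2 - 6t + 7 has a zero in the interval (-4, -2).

f(-4) = 383 and f(-2) = -5, which have opposite signs.
As a polynomial, f is continuous on every closed interval.
By the Intermediate Value Theorem f must vanish at some point of (-4, -2).

Such a root exists.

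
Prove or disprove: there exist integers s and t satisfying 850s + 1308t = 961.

Both 850 and 1308 are divisible by gcd(850, 1308) = 2, hence so is any combination 850s + 1308t.
However 961 leaves remainder 1 on division by 2.
Therefore 850s + 1308t = 961 has no solution in integers.

There are no such integers.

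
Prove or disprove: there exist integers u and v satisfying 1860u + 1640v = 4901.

No such integers exist.

Both 1860 and 1640 are divisible by gcd(1860, 1640) = 20, hence so is any combination 1860u + 1640v.
But 4901 = 20·245 + 1, so 20 ∤ 4901.
Hence no integers u, v satisfy the equation.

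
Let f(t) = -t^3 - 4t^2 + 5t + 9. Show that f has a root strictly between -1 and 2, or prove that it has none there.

f(-1) = 1 and f(2) = -5, which have opposite signs.
f is continuous everywhere (it is a polynomial), in particular on [-1, 2].
By the Intermediate Value Theorem, f takes the value 0 somewhere in the open interval.

Yes, f has a root in the interval.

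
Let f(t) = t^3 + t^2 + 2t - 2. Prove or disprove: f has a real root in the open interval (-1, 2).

f(-1) = -4 and f(2) = 14, which have opposite signs.
Since f is a polynomial it is continuous on [-1, 2].
By the Intermediate Value Theorem f must vanish at some point of (-1, 2).

Such a root exists.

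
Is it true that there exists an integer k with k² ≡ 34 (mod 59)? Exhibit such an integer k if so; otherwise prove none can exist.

Apply Euler's criterion with the prime 59: 34 is a quadratic residue iff 34^29 ≡ 1 (mod 59), and a non-residue iff it is ≡ −1.
Squaring successively (mod 59): 34^2 = 1156 ≡ 35; 34^4 ≡ 35² = 1225 ≡ 45; 34^8 ≡ 45² = 2025 ≡ 19; 34^16 ≡ 19² = 361 ≡ 7.
Since 29 = 16 + 8 + 4 + 1, 34^29 ≡ 7 · 19 · 45 · 34; multiplying out mod 59: 7·19 = 133 ≡ 15, then 15·45 = 675 ≡ 26, then 26·34 = 884 ≡ 58. Thus 34^29 ≡ 58 ≡ −1 (mod 59).
By Euler's criterion 34 is a quadratic non-residue mod 59: no k satisfies k² ≡ 34 (mod 59).

No such integer exists.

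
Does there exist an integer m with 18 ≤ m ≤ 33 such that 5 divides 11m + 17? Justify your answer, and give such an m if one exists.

m = 18

Try m = 18: 11·18 + 17 = 215 = 43·5, which is divisible by 5.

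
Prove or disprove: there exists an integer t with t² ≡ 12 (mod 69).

t = 60 works: 60² = 3600, and 3600 − 12 = 3588 = 52·69.

t = 60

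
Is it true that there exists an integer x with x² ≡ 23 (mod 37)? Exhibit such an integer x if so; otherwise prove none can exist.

There is no such integer.

37 is prime, so by Euler's criterion 23 is a square mod 37 iff 23^((37−1)/2) = 23^18 ≡ 1 (mod 37).
Squaring successively (mod 37): 23^2 = 529 ≡ 11; 23^4 ≡ 11² = 121 ≡ 10; 23^8 ≡ 10² = 100 ≡ 26; 23^16 ≡ 26² = 676 ≡ 10.
Since 18 = 16 + 2, 23^18 ≡ 10 · 11; multiplying out mod 37: 10·11 = 110 ≡ 36. Thus 23^18 ≡ 36 ≡ −1 (mod 37).
The value −1 means 23 is a non-residue modulo 37, so x² ≡ 23 (mod 37) is impossible.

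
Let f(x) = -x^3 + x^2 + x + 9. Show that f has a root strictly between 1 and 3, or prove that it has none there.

f(1) = 10 and f(3) = -6, which have opposite signs.
f is continuous everywhere (it is a polynomial), in particular on [1, 3].
By the Intermediate Value Theorem f must vanish at some point of (1, 3).

Yes, f has a root in the interval.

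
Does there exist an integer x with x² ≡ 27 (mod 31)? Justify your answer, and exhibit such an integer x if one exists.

No, no such integer exists.

31 is prime, so by Euler's criterion 27 is a square mod 31 iff 27^((31−1)/2) = 27^15 ≡ 1 (mod 31).
Squaring successively (mod 31): 27^2 = 729 ≡ 16; 27^4 ≡ 16² = 256 ≡ 8; 27^8 ≡ 8² = 64 ≡ 2.
Since 15 = 8 + 4 + 2 + 1, 27^15 ≡ 2 · 8 · 16 · 27; multiplying out mod 31: 2·8 = 16 ≡ 16, then 16·16 = 256 ≡ 8, then 8·27 = 216 ≡ 30. Thus 27^15 ≡ 30 ≡ −1 (mod 31).
The value −1 means 27 is a non-residue modulo 31, so x² ≡ 27 (mod 31) is impossible.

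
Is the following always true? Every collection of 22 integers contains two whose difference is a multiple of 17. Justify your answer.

Partition the integers by their residue mod 17; there are 17 classes.
Placing 22 integers into 17 classes, some class receives at least two — say a and b.
Equal remainders mean a − b ≡ 0 (mod 17), so 17 divides their difference.

True.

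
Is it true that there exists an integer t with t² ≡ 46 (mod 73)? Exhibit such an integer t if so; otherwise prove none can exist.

t = 51

Take t = 51. Then 51² = 2601 = 35·73 + 46, so 51² ≡ 46 (mod 73).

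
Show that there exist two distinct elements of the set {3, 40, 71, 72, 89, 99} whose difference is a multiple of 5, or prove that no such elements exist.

89 mod 5 = 4 and 99 mod 5 = 4, so 99 − 89 = 10 = 2·5.

Yes: 89 and 99.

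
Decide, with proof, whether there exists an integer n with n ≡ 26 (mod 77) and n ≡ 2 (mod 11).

gcd(77, 11) = 11. If n ≡ 26 (mod 77) and n ≡ 2 (mod 11), then n ≡ 26 (mod 11) and n ≡ 2 (mod 11).
These are incompatible: 26 − 2 = 24 is not divisible by 11.
So no integer satisfies both congruences.

No such integer exists.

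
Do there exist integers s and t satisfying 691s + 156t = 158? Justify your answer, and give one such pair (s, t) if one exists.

s = 14, t = -61

Since gcd(691, 156) = 1, every integer is an integer combination of 691 and 156.
Euclidean algorithm: 691 = 4·156 + 67, 156 = 2·67 + 22, 67 = 3·22 + 1, 22 = 22·1 + 0.
Working back up the chain: 1 = 67 − 3·22 = 67 − 3·(156 − 2·67) = −3·156 + 7·67 = −3·156 + 7·(691 − 4·156) = 7·691 − 31·156. So 691·7 + 156·(-31) = 1.
Scaling by 158 gives the particular solution (s, t) = (1106, -4898).
Shifting by a multiple of (156, −691) keeps it a solution: s = 1106 − 7·156 = 14, t = -4898 + 7·691 = -61.
Indeed 691·14 + 156·(-61) = 9674 − 9516 = 158.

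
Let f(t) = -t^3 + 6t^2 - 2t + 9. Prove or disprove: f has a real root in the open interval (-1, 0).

No.

The endpoint values f(-1) = 18 and f(0) = 9 are both positive. Claim: f(t) > 0 for every t in (-1, 0).
Shift to the endpoint 0: with t = −u (0 < u < 1), one computes f(−u) = u^3 + 6u^2 + 2u + 9.
The nonzero coefficients here are all positive, so for u > 0 every term is positive (or zero), and the constant term 9 is strictly positive.
Therefore f(t) > 0 throughout (-1, 0), and f has no zero there.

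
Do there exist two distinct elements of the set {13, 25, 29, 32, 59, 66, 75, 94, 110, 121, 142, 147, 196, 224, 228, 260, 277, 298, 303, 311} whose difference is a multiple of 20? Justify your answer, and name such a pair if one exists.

No, no such pair exists.

Two integers differ by a multiple of 20 exactly when they have the same residue mod 20. The residues are 13↦13, 25↦5, 29↦9, 32↦12, 59↦19, 66↦6, 75↦15, 94↦14, 110↦10, 121↦1, 142↦2, 147↦7, 196↦16, 224↦4, 228↦8, 260↦0, 277↦17, 298↦18, 303↦3, 311↦11.
These 20 residues are pairwise different, hence no difference of two elements is divisible by 20.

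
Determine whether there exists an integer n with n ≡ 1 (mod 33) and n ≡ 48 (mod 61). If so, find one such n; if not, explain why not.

gcd(33, 61) = 1, so the Chinese Remainder Theorem guarantees exactly one residue class mod 2013 satisfying both.
Write n = 1 + 33t and require 1 + 33t ≡ 48 (mod 61), i.e. 33t ≡ 47 (mod 61).
Invert 33 mod 61 by the Euclidean algorithm: 61 = 1·33 + 28, 33 = 1·28 + 5, 28 = 5·5 + 3, 5 = 1·3 + 2, 3 = 1·2 + 1, 2 = 2·1 + 0; back-substituting, 1 = 3 − 1·2 = 3 − (5 − 1·3) = −5 + 2·3 = −5 + 2·(28 − 5·5) = 2·28 − 11·5 = 2·28 − 11·(33 − 1·28) = −11·33 + 13·28 = −11·33 + 13·(61 − 1·33) = 13·61 − 24·33. Hence 33·(-24) ≡ 1, so 33⁻¹ ≡ -24 ≡ 37 (mod 61).
Therefore t ≡ 37·47 = 1739 ≡ 31 (mod 61).
Taking t = 31 gives n = 1 + 33·31 = 1024.
Verify: 1024 = 31·33 + 1 and 1024 = 16·61 + 48. ✓

n = 1024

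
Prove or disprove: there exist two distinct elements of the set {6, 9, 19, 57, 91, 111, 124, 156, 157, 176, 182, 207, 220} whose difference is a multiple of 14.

Reduce each element modulo 14: 6↦6, 9↦9, 19↦5, 57↦1, 91↦7, 111↦13, 124↦12, 156↦2, 157↦3, 176↦8, 182↦0, 207↦11, 220↦10.
No residue repeats among the 13 elements, so no pair has difference ≡ 0 (mod 14).

No, no such pair exists.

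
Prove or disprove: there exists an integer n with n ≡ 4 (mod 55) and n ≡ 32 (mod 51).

n = 389

gcd(55, 51) = 1, so the Chinese Remainder Theorem guarantees exactly one residue class mod 2805 satisfying both.
Any solution of the first congruence is n = 4 + 55t; substituting into the second, 55t ≡ 32 − 4 ≡ 28 (mod 51).
55 ≡ 4 (mod 51), so this reads 4t ≡ 28 (mod 51). Invert 4 mod 51 by the Euclidean algorithm: 51 = 12·4 + 3, 4 = 1·3 + 1, 3 = 3·1 + 0; back-substituting, 1 = 4 − 1·3 = 4 − (51 − 12·4) = −51 + 13·4. Hence 4·13 ≡ 1, so 4⁻¹ ≡ 13 (mod 51).
Multiplying by 13: t ≡ 13·28 = 364 ≡ 7 (mod 51).
Taking t = 7 gives n = 4 + 55·7 = 389.
Verify: 389 = 7·55 + 4 and 389 = 7·51 + 32. ✓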